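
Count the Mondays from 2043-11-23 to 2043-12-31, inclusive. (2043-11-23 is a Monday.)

2043-11-23 is a Monday; the first Monday on or after it is 2043-11-23.
From 2043-11-23 to 2043-12-31: 7 + 31 = 38 days (rest of November, December).
38 ÷ 7 = 5 full weeks with remainder 3, so 5 more Mondays after the first → 6.

6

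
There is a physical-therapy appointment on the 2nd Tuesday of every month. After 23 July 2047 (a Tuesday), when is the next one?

July 2047 starts on a Monday; its first Tuesday is the 2nd, so the 2nd Tuesday is the 9th — 9 July 2047.
That is not after 23 July 2047, so look at August 2047.
August 2047 starts on a Thursday; its first Tuesday is the 6th, so the 2nd Tuesday is the 13th — 13 August 2047.

13 August 2047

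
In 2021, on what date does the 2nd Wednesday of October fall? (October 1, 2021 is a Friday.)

October 2021 begins on a Friday, so the first Wednesday is October 6 (5 days later).
The 2nd Wednesday is 1 weeks later: 6 + 7 = 13.

October 13, 2021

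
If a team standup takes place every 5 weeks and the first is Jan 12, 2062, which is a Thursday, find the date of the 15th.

The 15th occurrence is 14 intervals after the first: 14 × 35 = 490 days after Jan 12, 2062.
Jan has 31 days — 19 days to the end of Jan leaves 471.
From end of Jan to end of 2062 is 334 days (137 left).
Jan has 31 days (106 left).
Feb has 28 days (78 left).
Mar has 31 days (47 left).
Apr has 30 days (17 left).
17 days into May → May 17, 2063.

May 17, 2063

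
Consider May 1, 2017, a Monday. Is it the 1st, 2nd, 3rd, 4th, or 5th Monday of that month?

Day 1 falls in week ⌈1/7⌉ of the month.
Days 1–7 hold the 1st Monday, 8–14 the 2nd, 15–21 the 3rd, 22–28 the 4th, 29–31 the 5th.
1 is in the range for the 1st.

1st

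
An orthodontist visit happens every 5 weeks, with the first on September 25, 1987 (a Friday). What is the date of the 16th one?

The 16th occurrence is 15 intervals after the first: 15 × 35 = 525 days after September 25, 1987.
September has 30 days — 5 days to the end of September leaves 520.
From end of September to end of 1987 is 92 days (428 left).
1988 has 366 days (62 left).
January has 31 days (31 left).
February has 28 days (3 left).
3 days into March → March 3, 1989.

March 3, 1989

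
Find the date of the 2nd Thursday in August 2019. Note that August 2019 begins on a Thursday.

August 8, 2019

August 2019 begins on a Thursday, so the first Thursday is August 1.
The 2nd Thursday is 1 weeks later: 1 + 7 = 8.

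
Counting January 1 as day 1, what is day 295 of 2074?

January has 31 days (295 − 31 = 264 remain).
February has 28 days (264 − 28 = 236 remain).
March has 31 days (236 − 31 = 205 remain).
April has 30 days (205 − 30 = 175 remain).
May has 31 days (175 − 31 = 144 remain).
June has 30 days (144 − 30 = 114 remain).
July has 31 days (114 − 31 = 83 remain).
August has 31 days (83 − 31 = 52 remain).
September has 30 days (52 − 30 = 22 remain).
22 into October → October 22.

22 October 2074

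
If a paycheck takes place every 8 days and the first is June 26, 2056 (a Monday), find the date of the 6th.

August 5, 2056

The 6th occurrence is 5 intervals after the first: 5 × 8 = 40 days after June 26, 2056.
June has 30 days — 4 days to the end of June leaves 36.
July has 31 days (5 left).
5 days into August → August 5, 2056.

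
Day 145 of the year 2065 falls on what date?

25 May 2065

January has 31 days (145 − 31 = 114 remain).
February has 28 days (114 − 28 = 86 remain).
March has 31 days (86 − 31 = 55 remain).
April has 30 days (55 − 30 = 25 remain).
25 into May → May 25.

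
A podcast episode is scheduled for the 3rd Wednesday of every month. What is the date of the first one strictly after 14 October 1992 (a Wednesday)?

October 1992 starts on a Thursday; its first Wednesday is the 7th, so the 3rd Wednesday is the 21st — 21 October 1992.
21 October 1992 is after 14 October 1992, so that is the next one.

21 October 1992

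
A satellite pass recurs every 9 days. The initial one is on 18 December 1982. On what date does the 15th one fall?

The 15th occurrence is 14 intervals after the first: 14 × 9 = 126 days after 18 December 1982.
December has 31 days — 13 days to the end of December leaves 113.
January has 31 days (82 left).
February has 28 days (54 left).
March has 31 days (23 left).
23 days into April → 23 April 1983.

23 April 1983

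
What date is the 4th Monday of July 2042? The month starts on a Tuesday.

July 2042 begins on a Tuesday, so the first Monday is July 7 (6 days later).
The 4th Monday is 3 weeks later: 7 + 21 = 28.

2042-07-28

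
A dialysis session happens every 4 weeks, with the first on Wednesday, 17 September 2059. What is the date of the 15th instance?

The 15th occurrence is 14 intervals after the first: 14 × 28 = 392 days after 17 September 2059.
September has 30 days — 13 days to the end of September leaves 379.
October has 31 days (348 left).
November has 30 days (318 left).
December has 31 days (287 left).
January has 31 days (256 left).
February has 29 days (227 left).
March has 31 days (196 left).
April has 30 days (166 left).
May has 31 days (135 left).
June has 30 days (105 left).
July has 31 days (74 left).
August has 31 days (43 left).
September has 30 days (13 left).
13 days into October → 13 October 2060.

13 October 2060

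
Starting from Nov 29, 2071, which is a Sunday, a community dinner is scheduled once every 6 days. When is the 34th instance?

Jun 14, 2072

The 34th occurrence is 33 intervals after the first: 33 × 6 = 198 days after Nov 29, 2071.
Nov has 30 days — 1 day to the end of Nov leaves 197.
Dec has 31 days (166 left).
Jan has 31 days (135 left).
Feb has 29 days (106 left).
Mar has 31 days (75 left).
Apr has 30 days (45 left).
May has 31 days (14 left).
14 days into Jun → Jun 14, 2072.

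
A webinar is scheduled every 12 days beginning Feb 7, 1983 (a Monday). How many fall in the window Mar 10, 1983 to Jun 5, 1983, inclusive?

Occurrences land 12·i days after Feb 7, 1983 for i = 0, 1, 2, …
Mar 10, 1983 is 31 days after the start; 31 ÷ 12 = 2 remainder 7; since the remainder is 7, round up to i = 3. First occurrence in the window: #4 on Mar 15, 1983 (3×12 = 36 days in).
Jun 5, 1983 is 118 days after the start; 118 ÷ 12 = 9 remainder 10. Last occurrence in the window: #10 on May 26, 1983.
Occurrences #4 through #10: 7 in total.

7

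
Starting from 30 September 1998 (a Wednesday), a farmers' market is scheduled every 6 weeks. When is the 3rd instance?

The 3rd occurrence is 2 intervals after the first: 2 × 42 = 84 days after 30 September 1998.
September has 30 days — 0 days to the end of September leaves 84.
October has 31 days (53 left).
November has 30 days (23 left).
23 days into December → 23 December 1998.

23 December 1998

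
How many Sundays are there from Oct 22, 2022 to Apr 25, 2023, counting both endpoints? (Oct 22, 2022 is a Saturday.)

27

Oct 22, 2022 is a Saturday; the first Sunday on or after it is Oct 23, 2022 (1 day later).
From Oct 23, 2022 to Apr 25, 2023: 8 + 30 + 31 + 31 + 28 + 31 + 25 = 184 days (rest of Oct, Nov, Dec, Jan, Feb, Mar, Apr).
184 ÷ 7 = 26 full weeks with remainder 2, so 26 more Sundays after the first → 27.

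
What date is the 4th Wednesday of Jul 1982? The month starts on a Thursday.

Jul 1982 begins on a Thursday, so the first Wednesday is Jul 7 (6 days later).
The 4th Wednesday is 3 weeks later: 7 + 21 = 28.

Jul 28, 1982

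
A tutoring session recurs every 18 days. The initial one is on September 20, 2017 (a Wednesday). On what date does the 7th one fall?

The 7th occurrence is 6 intervals after the first: 6 × 18 = 108 days after September 20, 2017.
September has 30 days — 10 days to the end of September leaves 98.
October has 31 days (67 left).
November has 30 days (37 left).
December has 31 days (6 left).
6 days into January → January 6, 2018.

January 6, 2018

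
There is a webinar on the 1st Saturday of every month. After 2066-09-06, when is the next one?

2066-10-02

September 2066 starts on a Wednesday, so its 1st Saturday is 2066-09-04 (3 days in).
That is not after 2066-09-06, so look at October 2066.
October 2066 starts on a Friday, so its 1st Saturday is 2066-10-02 (1 day in).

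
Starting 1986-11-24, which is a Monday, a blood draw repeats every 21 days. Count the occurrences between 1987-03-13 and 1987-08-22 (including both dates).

7

Occurrences land 21·i days after 1986-11-24 for i = 0, 1, 2, …
1987-03-13 is 109 days after the start; 109 ÷ 21 = 5 remainder 4; since the remainder is 4, round up to i = 6. First occurrence in the window: #7 on 1987-03-30 (6×21 = 126 days in).
1987-08-22 is 271 days after the start; 271 ÷ 21 = 12 remainder 19. Last occurrence in the window: #13 on 1987-08-03.
Occurrences #7 through #13: 7 in total.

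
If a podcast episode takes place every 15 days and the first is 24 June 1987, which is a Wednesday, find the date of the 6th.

The 6th occurrence is 5 intervals after the first: 5 × 15 = 75 days after 24 June 1987.
June has 30 days — 6 days to the end of June leaves 69.
July has 31 days (38 left).
August has 31 days (7 left).
7 days into September → 7 September 1987.

7 September 1987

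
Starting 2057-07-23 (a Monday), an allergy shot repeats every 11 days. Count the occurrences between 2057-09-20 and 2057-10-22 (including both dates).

3

Occurrences land 11·i days after 2057-07-23 for i = 0, 1, 2, …
2057-09-20 is 59 days after the start; 59 ÷ 11 = 5 remainder 4; since the remainder is 4, round up to i = 6. First occurrence in the window: #7 on 2057-09-27 (6×11 = 66 days in).
2057-10-22 is 91 days after the start; 91 ÷ 11 = 8 remainder 3. Last occurrence in the window: #9 on 2057-10-19.
Occurrences #7 through #9: 3 in total.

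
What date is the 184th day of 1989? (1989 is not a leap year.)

1989-07-03

January has 31 days (184 − 31 = 153 remain).
February has 28 days (153 − 28 = 125 remain).
March has 31 days (125 − 31 = 94 remain).
April has 30 days (94 − 30 = 64 remain).
May has 31 days (64 − 31 = 33 remain).
June has 30 days (33 − 30 = 3 remain).
3 into July → July 3.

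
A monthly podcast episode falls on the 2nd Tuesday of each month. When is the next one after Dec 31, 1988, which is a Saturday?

Dec 1988 starts on a Thursday; its first Tuesday is the 6th, so the 2nd Tuesday is the 13th — Dec 13, 1988.
That is not after Dec 31, 1988, so look at Jan 1989.
Jan 1989 starts on a Sunday; its first Tuesday is the 3rd, so the 2nd Tuesday is the 10th — Jan 10, 1989.

Jan 10, 1989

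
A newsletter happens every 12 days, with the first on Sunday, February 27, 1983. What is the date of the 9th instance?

June 3, 1983

The 9th occurrence is 8 intervals after the first: 8 × 12 = 96 days after February 27, 1983.
February has 28 days — 1 day to the end of February leaves 95.
March has 31 days (64 left).
April has 30 days (34 left).
May has 31 days (3 left).
3 days into June → June 3, 1983.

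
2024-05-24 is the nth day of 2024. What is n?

145

Days in months before May: 31 + 29 + 31 + 30 = 121.
Plus 24 days into May → day 145.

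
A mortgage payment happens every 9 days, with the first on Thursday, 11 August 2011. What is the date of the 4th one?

7 September 2011

The 4th occurrence is 3 intervals after the first: 3 × 9 = 27 days after 11 August 2011.
August has 31 days — 20 days to the end of August leaves 7.
7 days into September → 7 September 2011.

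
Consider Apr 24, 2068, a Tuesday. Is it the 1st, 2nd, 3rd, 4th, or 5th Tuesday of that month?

4th

Day 24 falls in week ⌈24/7⌉ of the month.
Days 1–7 hold the 1st Tuesday, 8–14 the 2nd, 15–21 the 3rd, 22–28 the 4th, 29–31 the 5th.
24 is in the range for the 4th.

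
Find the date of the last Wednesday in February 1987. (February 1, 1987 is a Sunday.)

February 25, 1987

February 1987 begins on a Sunday, so the first Wednesday is February 4 (3 days later).
February 1987 has 28 days. Adding weeks: 4, 11, 18, 25 — the last one ≤ 28 is the 25th.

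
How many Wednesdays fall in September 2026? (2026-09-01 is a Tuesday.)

5

2026-09-01 is a Tuesday; the first Wednesday on or after it is 2026-09-02 (1 day later).
From 2026-09-02 to 2026-09-30 is 30 − 2 = 28 days.
28 ÷ 7 = 4 full weeks with remainder 0, so 4 more Wednesdays after the first → 5.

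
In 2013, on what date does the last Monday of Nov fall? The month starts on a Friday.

Nov 2013 begins on a Friday, so the first Monday is Nov 4 (3 days later).
Nov 2013 has 30 days. Adding weeks: 4, 11, 18, 25 — the last one ≤ 30 is the 25th.

Nov 25, 2013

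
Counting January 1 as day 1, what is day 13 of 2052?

2052-01-13

13 into January → January 13.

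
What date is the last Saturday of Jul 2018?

The first Saturday of Jul 2018 is Jul 7.
Jul 2018 has 31 days. Adding weeks: 7, 14, 21, 28 — the last one ≤ 31 is the 28th.

Jul 28, 2018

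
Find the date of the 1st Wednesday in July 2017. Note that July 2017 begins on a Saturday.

2017-07-05

July 2017 begins on a Saturday, so the first Wednesday is July 5 (4 days later).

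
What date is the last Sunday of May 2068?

27 May 2068

May 2068 begins on a Tuesday, so the first Sunday is May 6 (5 days later).
May 2068 has 31 days. Adding weeks: 6, 13, 20, 27 — the last one ≤ 31 is the 27th.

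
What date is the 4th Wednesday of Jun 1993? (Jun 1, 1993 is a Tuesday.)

Jun 23, 1993

Jun 1993 begins on a Tuesday, so the first Wednesday is Jun 2 (1 day later).
The 4th Wednesday is 3 weeks later: 2 + 21 = 23.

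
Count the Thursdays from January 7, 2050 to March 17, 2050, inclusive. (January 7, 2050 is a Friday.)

January 7, 2050 is a Friday; the first Thursday on or after it is January 13, 2050 (6 days later).
From January 13, 2050 to March 17, 2050: 18 + 28 + 17 = 63 days (rest of January, February, March).
63 ÷ 7 = 9 full weeks with remainder 0, so 9 more Thursdays after the first → 10.

10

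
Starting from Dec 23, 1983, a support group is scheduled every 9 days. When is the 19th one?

The 19th occurrence is 18 intervals after the first: 18 × 9 = 162 days after Dec 23, 1983.
Dec has 31 days — 8 days to the end of Dec leaves 154.
Jan has 31 days (123 left).
Feb has 29 days (94 left).
Mar has 31 days (63 left).
Apr has 30 days (33 left).
May has 31 days (2 left).
2 days into Jun → Jun 2, 1984.

Jun 2, 1984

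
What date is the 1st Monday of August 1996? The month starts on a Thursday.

1996-08-05

August 1996 begins on a Thursday, so the first Monday is August 5 (4 days later).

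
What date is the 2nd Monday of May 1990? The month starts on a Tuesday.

May 14, 1990

May 1990 begins on a Tuesday, so the first Monday is May 7 (6 days later).
The 2nd Monday is 1 weeks later: 7 + 7 = 14.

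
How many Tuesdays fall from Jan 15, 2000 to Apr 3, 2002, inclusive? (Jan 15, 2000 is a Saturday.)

116

Jan 15, 2000 is a Saturday; the first Tuesday on or after it is Jan 18, 2000 (3 days later).
From Jan 18, 2000 to Apr 3, 2002: 348 + 365 + 93 = 806 days (rest of 2000, 2001, to Apr 3, 2002 in 2002).
806 ÷ 7 = 115 full weeks with remainder 1, so 115 more Tuesdays after the first → 116.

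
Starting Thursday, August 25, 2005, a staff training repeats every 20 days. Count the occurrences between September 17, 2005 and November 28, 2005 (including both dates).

3

Occurrences land 20·i days after August 25, 2005 for i = 0, 1, 2, …
September 17, 2005 is 23 days after the start; 23 ÷ 20 = 1 remainder 3; since the remainder is 3, round up to i = 2. First occurrence in the window: #3 on October 4, 2005 (2×20 = 40 days in).
November 28, 2005 is 95 days after the start; 95 ÷ 20 = 4 remainder 15. Last occurrence in the window: #5 on November 13, 2005.
Occurrences #3 through #5: 3 in total.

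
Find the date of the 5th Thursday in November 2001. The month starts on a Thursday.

29 November 2001

November 2001 begins on a Thursday, so the first Thursday is November 1.
The 5th Thursday is 4 weeks later: 1 + 28 = 29.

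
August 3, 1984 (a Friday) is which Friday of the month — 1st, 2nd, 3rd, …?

Day 3 falls in week ⌈3/7⌉ of the month.
Days 1–7 hold the 1st Friday, 8–14 the 2nd, 15–21 the 3rd, 22–28 the 4th, 29–31 the 5th.
3 is in the range for the 1st.

1st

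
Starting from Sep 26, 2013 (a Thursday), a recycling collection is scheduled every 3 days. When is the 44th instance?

Feb 2, 2014

The 44th occurrence is 43 intervals after the first: 43 × 3 = 129 days after Sep 26, 2013.
Sep has 30 days — 4 days to the end of Sep leaves 125.
Oct has 31 days (94 left).
Nov has 30 days (64 left).
Dec has 31 days (33 left).
Jan has 31 days (2 left).
2 days into Feb → Feb 2, 2014.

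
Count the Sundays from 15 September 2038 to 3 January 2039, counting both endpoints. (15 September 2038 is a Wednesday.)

16

15 September 2038 is a Wednesday; the first Sunday on or after it is 19 September 2038 (4 days later).
From 19 September 2038 to 3 January 2039: 11 + 31 + 30 + 31 + 3 = 106 days (rest of September, October, November, December, January).
106 ÷ 7 = 15 full weeks with remainder 1, so 15 more Sundays after the first → 16.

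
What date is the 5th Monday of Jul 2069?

Jul 2069 begins on a Monday, so the first Monday is Jul 1.
The 5th Monday is 4 weeks later: 1 + 28 = 29.

Jul 29, 2069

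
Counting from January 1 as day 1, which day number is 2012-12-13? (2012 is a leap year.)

Days in months before December: 31 + 29 + 31 + 30 + 31 + 30 + 31 + 31 + 30 + 31 + 30 = 335.
Plus 13 days into December → day 348.

348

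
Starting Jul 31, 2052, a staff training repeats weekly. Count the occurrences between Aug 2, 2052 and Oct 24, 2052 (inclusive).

12

Occurrences land 7·i days after Jul 31, 2052 for i = 0, 1, 2, …
Aug 2, 2052 is 2 days after the start; 2 ÷ 7 = 0 remainder 2; since the remainder is 2, round up to i = 1. First occurrence in the window: #2 on Aug 7, 2052 (1×7 = 7 days in).
Oct 24, 2052 is 85 days after the start; 85 ÷ 7 = 12 remainder 1. Last occurrence in the window: #13 on Oct 23, 2052.
Occurrences #2 through #13: 12 in total.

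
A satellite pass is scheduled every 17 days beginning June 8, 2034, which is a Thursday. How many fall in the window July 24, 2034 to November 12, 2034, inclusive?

Occurrences land 17·i days after June 8, 2034 for i = 0, 1, 2, …
July 24, 2034 is 46 days after the start; 46 ÷ 17 = 2 remainder 12; since the remainder is 12, round up to i = 3. First occurrence in the window: #4 on July 29, 2034 (3×17 = 51 days in).
November 12, 2034 is 157 days after the start; 157 ÷ 17 = 9 remainder 4. Last occurrence in the window: #10 on November 8, 2034.
Occurrences #4 through #10: 7 in total.

7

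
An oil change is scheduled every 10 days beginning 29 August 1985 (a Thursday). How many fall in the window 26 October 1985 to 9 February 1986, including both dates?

Occurrences land 10·i days after 29 August 1985 for i = 0, 1, 2, …
26 October 1985 is 58 days after the start; 58 ÷ 10 = 5 remainder 8; since the remainder is 8, round up to i = 6. First occurrence in the window: #7 on 28 October 1985 (6×10 = 60 days in).
9 February 1986 is 164 days after the start; 164 ÷ 10 = 16 remainder 4. Last occurrence in the window: #17 on 5 February 1986.
Occurrences #7 through #17: 11 in total.

11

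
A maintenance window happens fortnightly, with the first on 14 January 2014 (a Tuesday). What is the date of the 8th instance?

22 April 2014

The 8th occurrence is 7 intervals after the first: 7 × 14 = 98 days after 14 January 2014.
January has 31 days — 17 days to the end of January leaves 81.
February has 28 days (53 left).
March has 31 days (22 left).
22 days into April → 22 April 2014.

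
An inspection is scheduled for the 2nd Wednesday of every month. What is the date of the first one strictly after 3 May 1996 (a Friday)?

May 1996 starts on a Wednesday; its first Wednesday is the 1st, so the 2nd Wednesday is the 8th — 8 May 1996.
8 May 1996 is after 3 May 1996, so that is the next one.

8 May 1996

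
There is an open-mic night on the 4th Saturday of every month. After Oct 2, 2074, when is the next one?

Oct 2074 starts on a Monday; its first Saturday is the 6th, so the 4th Saturday is the 27th — Oct 27, 2074.
Oct 27, 2074 is after Oct 2, 2074, so that is the next one.

Oct 27, 2074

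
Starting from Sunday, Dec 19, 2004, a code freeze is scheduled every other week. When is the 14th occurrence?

The 14th occurrence is 13 intervals after the first: 13 × 14 = 182 days after Dec 19, 2004.
Dec has 31 days — 12 days to the end of Dec leaves 170.
Jan has 31 days (139 left).
Feb has 28 days (111 left).
Mar has 31 days (80 left).
Apr has 30 days (50 left).
May has 31 days (19 left).
19 days into Jun → Jun 19, 2005.

Jun 19, 2005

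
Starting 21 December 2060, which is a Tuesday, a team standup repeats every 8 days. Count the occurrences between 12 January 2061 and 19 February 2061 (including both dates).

Occurrences land 8·i days after 21 December 2060 for i = 0, 1, 2, …
12 January 2061 is 22 days after the start; 22 ÷ 8 = 2 remainder 6; since the remainder is 6, round up to i = 3. First occurrence in the window: #4 on 14 January 2061 (3×8 = 24 days in).
19 February 2061 is 60 days after the start; 60 ÷ 8 = 7 remainder 4. Last occurrence in the window: #8 on 15 February 2061.
Occurrences #4 through #8: 5 in total.

5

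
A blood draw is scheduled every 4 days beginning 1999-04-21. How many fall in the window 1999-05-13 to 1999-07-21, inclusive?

17

Occurrences land 4·i days after 1999-04-21 for i = 0, 1, 2, …
1999-05-13 is 22 days after the start; 22 ÷ 4 = 5 remainder 2; since the remainder is 2, round up to i = 6. First occurrence in the window: #7 on 1999-05-15 (6×4 = 24 days in).
1999-07-21 is 91 days after the start; 91 ÷ 4 = 22 remainder 3. Last occurrence in the window: #23 on 1999-07-18.
Occurrences #7 through #23: 17 in total.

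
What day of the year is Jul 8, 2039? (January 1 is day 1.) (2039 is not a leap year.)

Days in months before Jul: 31 + 28 + 31 + 30 + 31 + 30 = 181.
Plus 8 days into Jul → day 189.

189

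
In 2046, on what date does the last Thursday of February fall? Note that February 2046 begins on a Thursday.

February 2046 begins on a Thursday, so the first Thursday is February 1.
February 2046 has 28 days. Adding weeks: 1, 8, 15, 22 — the last one ≤ 28 is the 22nd.

February 22, 2046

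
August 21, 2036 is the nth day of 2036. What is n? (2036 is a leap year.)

Days in months before August: 31 + 29 + 31 + 30 + 31 + 30 + 31 = 213.
Plus 21 days into August → day 234.

234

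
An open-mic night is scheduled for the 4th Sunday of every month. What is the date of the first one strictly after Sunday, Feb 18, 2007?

Feb 2007 starts on a Thursday; its first Sunday is the 4th, so the 4th Sunday is the 25th — Feb 25, 2007.
Feb 25, 2007 is after Feb 18, 2007, so that is the next one.

Feb 25, 2007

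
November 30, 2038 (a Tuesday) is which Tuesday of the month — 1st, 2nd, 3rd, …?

5th

Day 30 falls in week ⌈30/7⌉ of the month.
Days 1–7 hold the 1st Tuesday, 8–14 the 2nd, 15–21 the 3rd, 22–28 the 4th, 29–31 the 5th.
30 is in the range for the 5th.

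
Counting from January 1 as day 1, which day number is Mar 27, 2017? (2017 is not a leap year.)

Days in months before Mar: 31 + 28 = 59.
Plus 27 days into Mar → day 86.

86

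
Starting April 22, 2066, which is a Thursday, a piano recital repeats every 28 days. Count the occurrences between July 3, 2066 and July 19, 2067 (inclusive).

14

Occurrences land 28·i days after April 22, 2066 for i = 0, 1, 2, …
July 3, 2066 is 72 days after the start; 72 ÷ 28 = 2 remainder 16; since the remainder is 16, round up to i = 3. First occurrence in the window: #4 on July 15, 2066 (3×28 = 84 days in).
July 19, 2067 is 453 days after the start; 453 ÷ 28 = 16 remainder 5. Last occurrence in the window: #17 on July 14, 2067.
Occurrences #4 through #17: 14 in total.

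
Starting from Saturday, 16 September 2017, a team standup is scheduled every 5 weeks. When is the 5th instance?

3 February 2018

The 5th occurrence is 4 intervals after the first: 4 × 35 = 140 days after 16 September 2017.
September has 30 days — 14 days to the end of September leaves 126.
October has 31 days (95 left).
November has 30 days (65 left).
December has 31 days (34 left).
January has 31 days (3 left).
3 days into February → 3 February 2018.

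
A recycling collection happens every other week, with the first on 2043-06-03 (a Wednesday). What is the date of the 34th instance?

2044-09-07

The 34th occurrence is 33 intervals after the first: 33 × 14 = 462 days after 2043-06-03.
June has 30 days — 27 days to the end of June leaves 435.
From end of June to end of 2043 is 184 days (251 left).
January has 31 days (220 left).
February has 29 days (191 left).
March has 31 days (160 left).
April has 30 days (130 left).
May has 31 days (99 left).
June has 30 days (69 left).
July has 31 days (38 left).
August has 31 days (7 left).
7 days into September → 2044-09-07.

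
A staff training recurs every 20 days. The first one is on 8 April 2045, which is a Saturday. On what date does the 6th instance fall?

The 6th occurrence is 5 intervals after the first: 5 × 20 = 100 days after 8 April 2045.
April has 30 days — 22 days to the end of April leaves 78.
May has 31 days (47 left).
June has 30 days (17 left).
17 days into July → 17 July 2045.

17 July 2045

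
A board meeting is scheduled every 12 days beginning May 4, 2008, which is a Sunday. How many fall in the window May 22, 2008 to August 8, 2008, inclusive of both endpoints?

Occurrences land 12·i days after May 4, 2008 for i = 0, 1, 2, …
May 22, 2008 is 18 days after the start; 18 ÷ 12 = 1 remainder 6; since the remainder is 6, round up to i = 2. First occurrence in the window: #3 on May 28, 2008 (2×12 = 24 days in).
August 8, 2008 is 96 days after the start; 96 ÷ 12 = 8 remainder 0. Last occurrence in the window: #9 on August 8, 2008.
Occurrences #3 through #9: 7 in total.

7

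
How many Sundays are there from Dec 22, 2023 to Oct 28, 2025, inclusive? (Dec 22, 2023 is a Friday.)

97

Dec 22, 2023 is a Friday; the first Sunday on or after it is Dec 24, 2023 (2 days later).
From Dec 24, 2023 to Oct 28, 2025: 7 + 366 + 301 = 674 days (rest of 2023, 2024, to Oct 28, 2025 in 2025).
674 ÷ 7 = 96 full weeks with remainder 2, so 96 more Sundays after the first → 97.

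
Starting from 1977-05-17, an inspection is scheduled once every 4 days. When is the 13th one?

The 13th occurrence is 12 intervals after the first: 12 × 4 = 48 days after 1977-05-17.
May has 31 days — 14 days to the end of May leaves 34.
June has 30 days (4 left).
4 days into July → 1977-07-04.

1977-07-04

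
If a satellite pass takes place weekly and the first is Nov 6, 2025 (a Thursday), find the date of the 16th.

The 16th occurrence is 15 intervals after the first: 15 × 7 = 105 days after Nov 6, 2025.
Nov has 30 days — 24 days to the end of Nov leaves 81.
Dec has 31 days (50 left).
Jan has 31 days (19 left).
19 days into Feb → Feb 19, 2026.

Feb 19, 2026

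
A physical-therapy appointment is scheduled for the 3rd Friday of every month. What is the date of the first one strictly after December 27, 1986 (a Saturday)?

December 1986 starts on a Monday; its first Friday is the 5th, so the 3rd Friday is the 19th — December 19, 1986.
That is not after December 27, 1986, so look at January 1987.
January 1987 starts on a Thursday; its first Friday is the 2nd, so the 3rd Friday is the 16th — January 16, 1987.

January 16, 1987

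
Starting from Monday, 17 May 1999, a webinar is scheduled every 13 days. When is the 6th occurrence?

21 July 1999

The 6th occurrence is 5 intervals after the first: 5 × 13 = 65 days after 17 May 1999.
May has 31 days — 14 days to the end of May leaves 51.
June has 30 days (21 left).
21 days into July → 21 July 1999.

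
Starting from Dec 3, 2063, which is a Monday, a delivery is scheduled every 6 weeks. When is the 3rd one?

The 3rd occurrence is 2 intervals after the first: 2 × 42 = 84 days after Dec 3, 2063.
Dec has 31 days — 28 days to the end of Dec leaves 56.
Jan has 31 days (25 left).
25 days into Feb → Feb 25, 2064.

Feb 25, 2064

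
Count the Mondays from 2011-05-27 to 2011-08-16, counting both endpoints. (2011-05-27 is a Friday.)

2011-05-27 is a Friday; the first Monday on or after it is 2011-05-30 (3 days later).
From 2011-05-30 to 2011-08-16: 1 + 30 + 31 + 16 = 78 days (rest of May, June, July, August).
78 ÷ 7 = 11 full weeks with remainder 1, so 11 more Mondays after the first → 12.

12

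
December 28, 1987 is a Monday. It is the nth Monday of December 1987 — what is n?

Day 28 falls in week ⌈28/7⌉ of the month.
Days 1–7 hold the 1st Monday, 8–14 the 2nd, 15–21 the 3rd, 22–28 the 4th, 29–31 the 5th.
28 is in the range for the 4th.

4th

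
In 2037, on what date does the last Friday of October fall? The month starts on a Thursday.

2037-10-30

October 2037 begins on a Thursday, so the first Friday is October 2 (1 day later).
October 2037 has 31 days. Adding weeks: 2, 9, 16, 23, 30 — the last one ≤ 31 is the 30th.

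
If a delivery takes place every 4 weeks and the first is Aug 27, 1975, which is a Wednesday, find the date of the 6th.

The 6th occurrence is 5 intervals after the first: 5 × 28 = 140 days after Aug 27, 1975.
Aug has 31 days — 4 days to the end of Aug leaves 136.
Sep has 30 days (106 left).
Oct has 31 days (75 left).
Nov has 30 days (45 left).
Dec has 31 days (14 left).
14 days into Jan → Jan 14, 1976.

Jan 14, 1976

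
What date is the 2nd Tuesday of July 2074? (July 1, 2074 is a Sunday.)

July 2074 begins on a Sunday, so the first Tuesday is July 3 (2 days later).
The 2nd Tuesday is 1 weeks later: 3 + 7 = 10.

July 10, 2074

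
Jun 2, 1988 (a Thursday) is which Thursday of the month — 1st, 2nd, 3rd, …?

Day 2 falls in week ⌈2/7⌉ of the month.
Days 1–7 hold the 1st Thursday, 8–14 the 2nd, 15–21 the 3rd, 22–28 the 4th, 29–31 the 5th.
2 is in the range for the 1st.

1st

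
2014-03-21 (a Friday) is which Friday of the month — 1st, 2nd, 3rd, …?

Day 21 falls in week ⌈21/7⌉ of the month.
Days 1–7 hold the 1st Friday, 8–14 the 2nd, 15–21 the 3rd, 22–28 the 4th, 29–31 the 5th.
21 is in the range for the 3rd.

3rd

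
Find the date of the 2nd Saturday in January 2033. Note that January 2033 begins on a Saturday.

8 January 2033

January 2033 begins on a Saturday, so the first Saturday is January 1.
The 2nd Saturday is 1 weeks later: 1 + 7 = 8.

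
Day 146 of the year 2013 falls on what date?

Jan has 31 days (146 − 31 = 115 remain).
Feb has 28 days (115 − 28 = 87 remain).
Mar has 31 days (87 − 31 = 56 remain).
Apr has 30 days (56 − 30 = 26 remain).
26 into May → May 26.

May 26, 2013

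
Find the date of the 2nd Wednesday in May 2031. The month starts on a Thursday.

May 2031 begins on a Thursday, so the first Wednesday is May 7 (6 days later).
The 2nd Wednesday is 1 weeks later: 7 + 7 = 14.

May 14, 2031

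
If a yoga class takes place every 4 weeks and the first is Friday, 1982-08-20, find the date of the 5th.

1982-12-10

The 5th occurrence is 4 intervals after the first: 4 × 28 = 112 days after 1982-08-20.
August has 31 days — 11 days to the end of August leaves 101.
September has 30 days (71 left).
October has 31 days (40 left).
November has 30 days (10 left).
10 days into December → 1982-12-10.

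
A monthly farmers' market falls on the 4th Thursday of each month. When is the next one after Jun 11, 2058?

Jun 27, 2058

Jun 2058 starts on a Saturday; its first Thursday is the 6th, so the 4th Thursday is the 27th — Jun 27, 2058.
Jun 27, 2058 is after Jun 11, 2058, so that is the next one.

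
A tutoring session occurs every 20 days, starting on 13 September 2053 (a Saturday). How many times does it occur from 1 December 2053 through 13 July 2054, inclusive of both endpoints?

Occurrences land 20·i days after 13 September 2053 for i = 0, 1, 2, …
1 December 2053 is 79 days after the start; 79 ÷ 20 = 3 remainder 19; since the remainder is 19, round up to i = 4. First occurrence in the window: #5 on 2 December 2053 (4×20 = 80 days in).
13 July 2054 is 303 days after the start; 303 ÷ 20 = 15 remainder 3. Last occurrence in the window: #16 on 10 July 2054.
Occurrences #5 through #16: 12 in total.

12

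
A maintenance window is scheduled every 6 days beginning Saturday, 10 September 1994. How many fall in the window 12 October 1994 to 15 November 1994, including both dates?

Occurrences land 6·i days after 10 September 1994 for i = 0, 1, 2, …
12 October 1994 is 32 days after the start; 32 ÷ 6 = 5 remainder 2; since the remainder is 2, round up to i = 6. First occurrence in the window: #7 on 16 October 1994 (6×6 = 36 days in).
15 November 1994 is 66 days after the start; 66 ÷ 6 = 11 remainder 0. Last occurrence in the window: #12 on 15 November 1994.
Occurrences #7 through #12: 6 in total.

6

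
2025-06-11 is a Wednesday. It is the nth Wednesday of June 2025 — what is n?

Day 11 falls in week ⌈11/7⌉ of the month.
Days 1–7 hold the 1st Wednesday, 8–14 the 2nd, 15–21 the 3rd, 22–28 the 4th, 29–31 the 5th.
11 is in the range for the 2nd.

2nd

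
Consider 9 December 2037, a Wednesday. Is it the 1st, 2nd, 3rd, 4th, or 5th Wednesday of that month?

Day 9 falls in week ⌈9/7⌉ of the month.
Days 1–7 hold the 1st Wednesday, 8–14 the 2nd, 15–21 the 3rd, 22–28 the 4th, 29–31 the 5th.
9 is in the range for the 2nd.

2nd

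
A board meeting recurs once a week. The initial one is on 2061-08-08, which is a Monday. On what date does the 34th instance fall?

The 34th occurrence is 33 intervals after the first: 33 × 7 = 231 days after 2061-08-08.
August has 31 days — 23 days to the end of August leaves 208.
September has 30 days (178 left).
October has 31 days (147 left).
November has 30 days (117 left).
December has 31 days (86 left).
January has 31 days (55 left).
February has 28 days (27 left).
27 days into March → 2062-03-27.

2062-03-27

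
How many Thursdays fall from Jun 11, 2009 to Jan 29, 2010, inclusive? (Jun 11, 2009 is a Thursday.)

Jun 11, 2009 is a Thursday; the first Thursday on or after it is Jun 11, 2009.
From Jun 11, 2009 to Jan 29, 2010: 19 + 31 + 31 + 30 + 31 + 30 + 31 + 29 = 232 days (rest of Jun, Jul, Aug, Sep, Oct, Nov, Dec, Jan).
232 ÷ 7 = 33 full weeks with remainder 1, so 33 more Thursdays after the first → 34.

34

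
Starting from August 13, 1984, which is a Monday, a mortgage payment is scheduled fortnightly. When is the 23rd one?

The 23rd occurrence is 22 intervals after the first: 22 × 14 = 308 days after August 13, 1984.
August has 31 days — 18 days to the end of August leaves 290.
September has 30 days (260 left).
October has 31 days (229 left).
November has 30 days (199 left).
December has 31 days (168 left).
January has 31 days (137 left).
February has 28 days (109 left).
March has 31 days (78 left).
April has 30 days (48 left).
May has 31 days (17 left).
17 days into June → June 17, 1985.

June 17, 1985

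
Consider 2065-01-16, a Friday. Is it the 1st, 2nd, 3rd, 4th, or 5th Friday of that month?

3rd

Day 16 falls in week ⌈16/7⌉ of the month.
Days 1–7 hold the 1st Friday, 8–14 the 2nd, 15–21 the 3rd, 22–28 the 4th, 29–31 the 5th.
16 is in the range for the 3rd.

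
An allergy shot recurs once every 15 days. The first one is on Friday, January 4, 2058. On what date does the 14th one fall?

The 14th occurrence is 13 intervals after the first: 13 × 15 = 195 days after January 4, 2058.
January has 31 days — 27 days to the end of January leaves 168.
February has 28 days (140 left).
March has 31 days (109 left).
April has 30 days (79 left).
May has 31 days (48 left).
June has 30 days (18 left).
18 days into July → July 18, 2058.

July 18, 2058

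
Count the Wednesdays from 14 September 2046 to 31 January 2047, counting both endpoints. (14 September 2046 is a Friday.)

14 September 2046 is a Friday; the first Wednesday on or after it is 19 September 2046 (5 days later).
From 19 September 2046 to 31 January 2047: 11 + 31 + 30 + 31 + 31 = 134 days (rest of September, October, November, December, January).
134 ÷ 7 = 19 full weeks with remainder 1, so 19 more Wednesdays after the first → 20.

20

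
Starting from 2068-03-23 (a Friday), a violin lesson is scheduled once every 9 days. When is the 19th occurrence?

2068-09-01

The 19th occurrence is 18 intervals after the first: 18 × 9 = 162 days after 2068-03-23.
March has 31 days — 8 days to the end of March leaves 154.
April has 30 days (124 left).
May has 31 days (93 left).
June has 30 days (63 left).
July has 31 days (32 left).
August has 31 days (1 left).
1 day into September → 2068-09-01.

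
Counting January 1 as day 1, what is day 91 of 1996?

January has 31 days (91 − 31 = 60 remain).
February has 29 days (60 − 29 = 31 remain).
31 into March → March 31.

31 March 1996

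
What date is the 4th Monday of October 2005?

The first Monday of October 2005 is October 3.
The 4th Monday is 3 weeks later: 3 + 21 = 24.

2005-10-24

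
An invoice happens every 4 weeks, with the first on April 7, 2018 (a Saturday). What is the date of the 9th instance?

The 9th occurrence is 8 intervals after the first: 8 × 28 = 224 days after April 7, 2018.
April has 30 days — 23 days to the end of April leaves 201.
May has 31 days (170 left).
June has 30 days (140 left).
July has 31 days (109 left).
August has 31 days (78 left).
September has 30 days (48 left).
October has 31 days (17 left).
17 days into November → November 17, 2018.

November 17, 2018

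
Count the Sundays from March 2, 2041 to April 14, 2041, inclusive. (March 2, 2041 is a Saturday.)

March 2, 2041 is a Saturday; the first Sunday on or after it is March 3, 2041 (1 day later).
From March 3, 2041 to April 14, 2041: 28 + 14 = 42 days (rest of March, April).
42 ÷ 7 = 6 full weeks with remainder 0, so 6 more Sundays after the first → 7.

7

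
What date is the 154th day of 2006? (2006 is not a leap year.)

Jun 3, 2006

Jan has 31 days (154 − 31 = 123 remain).
Feb has 28 days (123 − 28 = 95 remain).
Mar has 31 days (95 − 31 = 64 remain).
Apr has 30 days (64 − 30 = 34 remain).
May has 31 days (34 − 31 = 3 remain).
3 into Jun → Jun 3.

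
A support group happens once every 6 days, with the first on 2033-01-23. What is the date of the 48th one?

2033-11-01

The 48th occurrence is 47 intervals after the first: 47 × 6 = 282 days after 2033-01-23.
January has 31 days — 8 days to the end of January leaves 274.
February has 28 days (246 left).
March has 31 days (215 left).
April has 30 days (185 left).
May has 31 days (154 left).
June has 30 days (124 left).
July has 31 days (93 left).
August has 31 days (62 left).
September has 30 days (32 left).
October has 31 days (1 left).
1 day into November → 2033-11-01.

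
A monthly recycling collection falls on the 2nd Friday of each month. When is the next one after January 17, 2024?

January 2024 starts on a Monday; its first Friday is the 5th, so the 2nd Friday is the 12th — January 12, 2024.
That is not after January 17, 2024, so look at February 2024.
February 2024 starts on a Thursday; its first Friday is the 2nd, so the 2nd Friday is the 9th — February 9, 2024.

February 9, 2024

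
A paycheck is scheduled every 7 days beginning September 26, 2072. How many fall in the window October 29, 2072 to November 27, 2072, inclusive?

4

Occurrences land 7·i days after September 26, 2072 for i = 0, 1, 2, …
October 29, 2072 is 33 days after the start; 33 ÷ 7 = 4 remainder 5; since the remainder is 5, round up to i = 5. First occurrence in the window: #6 on October 31, 2072 (5×7 = 35 days in).
November 27, 2072 is 62 days after the start; 62 ÷ 7 = 8 remainder 6. Last occurrence in the window: #9 on November 21, 2072.
Occurrences #6 through #9: 4 in total.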